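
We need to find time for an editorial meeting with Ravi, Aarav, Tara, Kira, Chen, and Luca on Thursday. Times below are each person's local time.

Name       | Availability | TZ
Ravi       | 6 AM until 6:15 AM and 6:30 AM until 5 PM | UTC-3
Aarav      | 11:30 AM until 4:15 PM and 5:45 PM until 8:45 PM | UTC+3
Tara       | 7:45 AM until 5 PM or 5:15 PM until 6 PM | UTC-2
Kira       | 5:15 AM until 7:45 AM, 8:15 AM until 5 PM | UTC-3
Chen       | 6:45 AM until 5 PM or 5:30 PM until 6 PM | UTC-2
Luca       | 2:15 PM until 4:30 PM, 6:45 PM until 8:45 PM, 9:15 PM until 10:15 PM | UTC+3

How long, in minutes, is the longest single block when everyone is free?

Ravi in UTC: 09:00-09:15, 09:30-20:00 (add 3h to convert from UTC-3).
Aarav in UTC: 08:30-13:15, 14:45-17:45 (subtract 3h to convert from UTC+3).
Tara in UTC: 09:45-19:00, 19:15-20:00 (add 2h to convert from UTC-2).
Kira in UTC: 08:15-10:45, 11:15-20:00 (add 3h to convert from UTC-3).
Chen in UTC: 08:45-19:00, 19:30-20:00 (add 2h to convert from UTC-2).
Luca in UTC: 11:15-13:30, 15:45-17:45, 18:15-19:15 (subtract 3h to convert from UTC+3).
Ravi ∩ Aarav: 09:00-09:15, 09:30-13:15, 14:45-17:45.
Ravi ∩ Aarav ∩ Tara: 09:45-13:15, 14:45-17:45.
Ravi ∩ Aarav ∩ Tara ∩ Kira: 09:45-10:45, 11:15-13:15, 14:45-17:45.
Ravi ∩ Aarav ∩ Tara ∩ Kira ∩ Chen: 09:45-10:45, 11:15-13:15, 14:45-17:45.
Ravi ∩ Aarav ∩ Tara ∩ Kira ∩ Chen ∩ Luca: 11:15-13:15, 15:45-17:45.
The longest is 11:15-13:15 at 120 minutes.

120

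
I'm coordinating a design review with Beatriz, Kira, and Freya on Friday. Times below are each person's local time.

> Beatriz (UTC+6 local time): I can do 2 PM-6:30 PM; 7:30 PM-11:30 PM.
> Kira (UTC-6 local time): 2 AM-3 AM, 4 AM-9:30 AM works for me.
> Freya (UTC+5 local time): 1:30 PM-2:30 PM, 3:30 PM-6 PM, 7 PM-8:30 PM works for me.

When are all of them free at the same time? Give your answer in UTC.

08:30-09:00, 10:30-12:30, 14:00-15:30

Beatriz in UTC: 08:00-12:30, 13:30-17:30 (subtract 6h to convert from UTC+6).
Kira in UTC: 08:00-09:00, 10:00-15:30 (add 6h to convert from UTC-6).
Freya in UTC: 08:30-09:30, 10:30-13:00, 14:00-15:30 (subtract 5h to convert from UTC+5).
Beatriz ∩ Kira: 08:00-09:00, 10:00-12:30, 13:30-15:30.
Beatriz ∩ Kira ∩ Freya: 08:30-09:00, 10:30-12:30, 14:00-15:30.
Those are the intersection windows.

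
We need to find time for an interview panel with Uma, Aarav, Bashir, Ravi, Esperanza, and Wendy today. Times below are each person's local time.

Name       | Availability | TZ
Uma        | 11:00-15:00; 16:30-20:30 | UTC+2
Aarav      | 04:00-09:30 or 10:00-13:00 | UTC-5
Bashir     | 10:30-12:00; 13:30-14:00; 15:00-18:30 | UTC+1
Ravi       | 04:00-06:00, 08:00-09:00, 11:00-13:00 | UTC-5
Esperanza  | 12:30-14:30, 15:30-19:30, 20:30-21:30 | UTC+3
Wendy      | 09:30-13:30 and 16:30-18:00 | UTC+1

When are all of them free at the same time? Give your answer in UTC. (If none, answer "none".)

Uma in UTC: 09:00-13:00, 14:30-18:30 (subtract 2h to convert from UTC+2).
Aarav in UTC: 09:00-14:30, 15:00-18:00 (add 5h to convert from UTC-5).
Bashir in UTC: 09:30-11:00, 12:30-13:00, 14:00-17:30 (subtract 1h to convert from UTC+1).
Ravi in UTC: 09:00-11:00, 13:00-14:00, 16:00-18:00 (add 5h to convert from UTC-5).
Esperanza in UTC: 09:30-11:30, 12:30-16:30, 17:30-18:30 (subtract 3h to convert from UTC+3).
Wendy in UTC: 08:30-12:30, 15:30-17:00 (subtract 1h to convert from UTC+1).
Uma ∩ Aarav: 09:00-13:00, 15:00-18:00.
Uma ∩ Aarav ∩ Bashir: 09:30-11:00, 12:30-13:00, 15:00-17:30.
Uma ∩ Aarav ∩ Bashir ∩ Ravi: 09:30-11:00, 16:00-17:30.
Uma ∩ Aarav ∩ Bashir ∩ Ravi ∩ Esperanza: 09:30-11:00, 16:00-16:30.
Uma ∩ Aarav ∩ Bashir ∩ Ravi ∩ Esperanza ∩ Wendy: 09:30-11:00, 16:00-16:30.
So the common availability across everyone is 09:30-11:00, 16:00-16:30.

09:30-11:00, 16:00-16:30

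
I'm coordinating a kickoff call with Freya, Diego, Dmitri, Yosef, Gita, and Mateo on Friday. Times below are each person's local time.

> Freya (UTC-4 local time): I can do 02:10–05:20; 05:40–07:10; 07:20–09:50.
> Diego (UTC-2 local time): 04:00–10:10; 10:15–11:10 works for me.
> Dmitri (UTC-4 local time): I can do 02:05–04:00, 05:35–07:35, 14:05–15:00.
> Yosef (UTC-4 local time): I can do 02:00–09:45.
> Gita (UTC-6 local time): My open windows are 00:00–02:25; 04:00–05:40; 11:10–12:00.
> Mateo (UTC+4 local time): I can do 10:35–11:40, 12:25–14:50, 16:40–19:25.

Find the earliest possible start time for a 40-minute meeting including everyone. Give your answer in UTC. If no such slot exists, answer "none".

06:35

Freya in UTC: 06:10-09:20, 09:40-11:10, 11:20-13:50 (add 4h to convert from UTC-4).
Diego in UTC: 06:00-12:10, 12:15-13:10 (add 2h to convert from UTC-2).
Dmitri in UTC: 06:05-08:00, 09:35-11:35, 18:05-19:00 (add 4h to convert from UTC-4).
Yosef in UTC: 06:00-13:45 (add 4h to convert from UTC-4).
Gita in UTC: 06:00-08:25, 10:00-11:40, 17:10-18:00 (add 6h to convert from UTC-6).
Mateo in UTC: 06:35-07:40, 08:25-10:50, 12:40-15:25 (subtract 4h to convert from UTC+4).
Freya ∩ Diego: 06:10-09:20, 09:40-11:10, 11:20-12:10, 12:15-13:10.
Freya ∩ Diego ∩ Dmitri: 06:10-08:00, 09:40-11:10, 11:20-11:35.
Freya ∩ Diego ∩ Dmitri ∩ Yosef: 06:10-08:00, 09:40-11:10, 11:20-11:35.
Freya ∩ Diego ∩ Dmitri ∩ Yosef ∩ Gita: 06:10-08:00, 10:00-11:10, 11:20-11:35.
Freya ∩ Diego ∩ Dmitri ∩ Yosef ∩ Gita ∩ Mateo: 06:35-07:40, 10:00-10:50.
Those are the intersection windows.
The first common window of at least 40 minutes is 06:35-07:40, so the earliest start is 06:35.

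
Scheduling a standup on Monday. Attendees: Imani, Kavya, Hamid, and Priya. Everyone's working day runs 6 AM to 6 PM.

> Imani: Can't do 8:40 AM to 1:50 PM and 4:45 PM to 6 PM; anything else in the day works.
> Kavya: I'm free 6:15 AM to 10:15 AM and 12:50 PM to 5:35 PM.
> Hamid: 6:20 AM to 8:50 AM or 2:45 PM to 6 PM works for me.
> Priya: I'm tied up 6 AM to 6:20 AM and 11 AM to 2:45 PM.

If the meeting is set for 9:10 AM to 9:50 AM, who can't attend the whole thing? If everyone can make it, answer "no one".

Hamid, Imani

Imani free: 06:00-08:40, 13:50-16:45 (invert busy blocks within the working day).
Kavya free: 06:15-10:15, 12:50-17:35.
Hamid free: 06:20-08:50, 14:45-18:00.
Priya free: 06:20-11:00, 14:45-18:00 (invert busy blocks within the working day).
Imani: not fully free for 09:10-09:50. Kavya: free for 09:10-09:50. Hamid: not fully free for 09:10-09:50. Priya: free for 09:10-09:50.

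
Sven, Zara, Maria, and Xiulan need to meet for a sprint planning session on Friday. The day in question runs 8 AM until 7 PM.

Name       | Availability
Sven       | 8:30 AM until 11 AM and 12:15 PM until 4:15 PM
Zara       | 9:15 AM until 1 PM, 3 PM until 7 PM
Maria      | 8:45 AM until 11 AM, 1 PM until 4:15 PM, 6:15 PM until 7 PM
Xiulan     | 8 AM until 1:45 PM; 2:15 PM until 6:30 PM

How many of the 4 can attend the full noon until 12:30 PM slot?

2

Zara and Xiulan can make the full 12:00-12:30 slot — that's 2.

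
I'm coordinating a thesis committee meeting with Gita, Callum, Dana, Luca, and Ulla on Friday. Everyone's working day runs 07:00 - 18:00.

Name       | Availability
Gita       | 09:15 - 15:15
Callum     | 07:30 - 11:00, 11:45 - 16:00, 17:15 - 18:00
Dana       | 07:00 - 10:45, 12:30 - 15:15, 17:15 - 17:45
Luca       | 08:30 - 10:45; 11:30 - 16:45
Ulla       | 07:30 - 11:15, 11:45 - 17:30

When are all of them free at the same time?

09:15-10:45, 12:30-15:15

Gita ∩ Callum: 09:15-11:00, 11:45-15:15.
Gita ∩ Callum ∩ Dana: 09:15-10:45, 12:30-15:15.
Gita ∩ Callum ∩ Dana ∩ Luca: 09:15-10:45, 12:30-15:15.
Gita ∩ Callum ∩ Dana ∩ Luca ∩ Ulla: 09:15-10:45, 12:30-15:15.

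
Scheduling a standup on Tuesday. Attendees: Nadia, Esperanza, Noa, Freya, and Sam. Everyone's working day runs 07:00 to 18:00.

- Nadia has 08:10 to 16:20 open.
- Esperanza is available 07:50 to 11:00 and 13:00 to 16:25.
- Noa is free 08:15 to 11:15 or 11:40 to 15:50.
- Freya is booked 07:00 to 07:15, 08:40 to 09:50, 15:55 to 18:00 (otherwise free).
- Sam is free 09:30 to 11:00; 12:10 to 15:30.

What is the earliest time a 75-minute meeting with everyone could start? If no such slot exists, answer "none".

13:00

Nadia free: 08:10-16:20.
Esperanza free: 07:50-11:00, 13:00-16:25.
Noa free: 08:15-11:15, 11:40-15:50.
Freya free: 07:15-08:40, 09:50-15:55 (invert busy blocks within the working day).
Sam free: 09:30-11:00, 12:10-15:30.
Nadia ∩ Esperanza: 08:10-11:00, 13:00-16:20.
Nadia ∩ Esperanza ∩ Noa: 08:15-11:00, 13:00-15:50.
Nadia ∩ Esperanza ∩ Noa ∩ Freya: 08:15-08:40, 09:50-11:00, 13:00-15:50.
Nadia ∩ Esperanza ∩ Noa ∩ Freya ∩ Sam: 09:50-11:00, 13:00-15:30.
The first common window of at least 75 minutes is 13:00-15:30, so the earliest start is 13:00.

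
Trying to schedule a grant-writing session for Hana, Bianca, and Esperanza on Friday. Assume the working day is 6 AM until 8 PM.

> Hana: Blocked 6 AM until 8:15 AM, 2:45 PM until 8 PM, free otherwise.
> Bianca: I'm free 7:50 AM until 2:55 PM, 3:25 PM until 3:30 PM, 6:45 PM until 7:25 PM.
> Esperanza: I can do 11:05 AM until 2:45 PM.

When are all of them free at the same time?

Hana free: 08:15-14:45 (invert busy blocks within the working day).
Bianca free: 07:50-14:55, 15:25-15:30, 18:45-19:25.
Esperanza free: 11:05-14:45.
Hana ∩ Bianca: 08:15-14:45.
Hana ∩ Bianca ∩ Esperanza: 11:05-14:45.

11:05-14:45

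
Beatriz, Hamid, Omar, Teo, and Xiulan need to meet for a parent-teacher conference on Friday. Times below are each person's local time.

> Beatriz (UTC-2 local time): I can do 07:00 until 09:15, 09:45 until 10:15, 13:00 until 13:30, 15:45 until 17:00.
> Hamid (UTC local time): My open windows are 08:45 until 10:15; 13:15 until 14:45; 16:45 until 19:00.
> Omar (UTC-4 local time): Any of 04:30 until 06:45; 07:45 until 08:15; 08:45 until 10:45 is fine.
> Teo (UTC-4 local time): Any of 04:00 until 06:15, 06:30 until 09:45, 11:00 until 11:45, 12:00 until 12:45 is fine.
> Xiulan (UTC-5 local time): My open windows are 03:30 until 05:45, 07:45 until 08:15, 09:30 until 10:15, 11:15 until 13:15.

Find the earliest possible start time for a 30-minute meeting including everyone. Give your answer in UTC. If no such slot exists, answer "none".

09:00

Beatriz in UTC: 09:00-11:15, 11:45-12:15, 15:00-15:30, 17:45-19:00 (add 2h to convert from UTC-2).
Hamid in UTC: 08:45-10:15, 13:15-14:45, 16:45-19:00.
Omar in UTC: 08:30-10:45, 11:45-12:15, 12:45-14:45 (add 4h to convert from UTC-4).
Teo in UTC: 08:00-10:15, 10:30-13:45, 15:00-15:45, 16:00-16:45 (add 4h to convert from UTC-4).
Xiulan in UTC: 08:30-10:45, 12:45-13:15, 14:30-15:15, 16:15-18:15 (add 5h to convert from UTC-5).
Beatriz ∩ Hamid: 09:00-10:15, 17:45-19:00.
Beatriz ∩ Hamid ∩ Omar: 09:00-10:15.
Beatriz ∩ Hamid ∩ Omar ∩ Teo: 09:00-10:15.
Beatriz ∩ Hamid ∩ Omar ∩ Teo ∩ Xiulan: 09:00-10:15.
Those are the intersection windows.
The first common window of at least 30 minutes is 09:00-10:15, so the earliest start is 09:00.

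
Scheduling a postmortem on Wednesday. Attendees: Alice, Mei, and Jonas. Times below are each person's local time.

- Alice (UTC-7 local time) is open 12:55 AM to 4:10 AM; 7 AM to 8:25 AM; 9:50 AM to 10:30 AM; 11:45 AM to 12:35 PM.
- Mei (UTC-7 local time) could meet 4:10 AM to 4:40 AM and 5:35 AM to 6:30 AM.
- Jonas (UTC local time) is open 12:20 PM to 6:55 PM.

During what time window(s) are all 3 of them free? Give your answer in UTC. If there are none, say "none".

none

Alice in UTC: 07:55-11:10, 14:00-15:25, 16:50-17:30, 18:45-19:35 (add 7h to convert from UTC-7).
Mei in UTC: 11:10-11:40, 12:35-13:30 (add 7h to convert from UTC-7).
Jonas in UTC: 12:20-18:55.
Alice ∩ Mei: ∅.
Alice ∩ Mei ∩ Jonas: ∅.
There is no time when everyone is free.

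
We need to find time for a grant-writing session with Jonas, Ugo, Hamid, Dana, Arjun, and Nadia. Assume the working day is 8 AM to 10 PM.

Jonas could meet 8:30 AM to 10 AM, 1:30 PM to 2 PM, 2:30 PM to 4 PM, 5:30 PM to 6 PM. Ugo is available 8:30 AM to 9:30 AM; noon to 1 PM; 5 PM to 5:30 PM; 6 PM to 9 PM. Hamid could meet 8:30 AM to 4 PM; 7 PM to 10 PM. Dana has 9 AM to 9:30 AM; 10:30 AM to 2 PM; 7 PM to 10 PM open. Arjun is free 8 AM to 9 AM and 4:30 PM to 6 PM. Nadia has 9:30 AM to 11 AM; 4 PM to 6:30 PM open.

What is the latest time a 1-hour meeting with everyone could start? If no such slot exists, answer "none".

Jonas ∩ Ugo: 08:30-09:30.
Jonas ∩ Ugo ∩ Hamid: 08:30-09:30.
Jonas ∩ Ugo ∩ Hamid ∩ Dana: 09:00-09:30.
Jonas ∩ Ugo ∩ Hamid ∩ Dana ∩ Arjun: ∅.
Jonas ∩ Ugo ∩ Hamid ∩ Dana ∩ Arjun ∩ Nadia: ∅.
There is no time when everyone is free.
No common window is at least 60 minutes long.

none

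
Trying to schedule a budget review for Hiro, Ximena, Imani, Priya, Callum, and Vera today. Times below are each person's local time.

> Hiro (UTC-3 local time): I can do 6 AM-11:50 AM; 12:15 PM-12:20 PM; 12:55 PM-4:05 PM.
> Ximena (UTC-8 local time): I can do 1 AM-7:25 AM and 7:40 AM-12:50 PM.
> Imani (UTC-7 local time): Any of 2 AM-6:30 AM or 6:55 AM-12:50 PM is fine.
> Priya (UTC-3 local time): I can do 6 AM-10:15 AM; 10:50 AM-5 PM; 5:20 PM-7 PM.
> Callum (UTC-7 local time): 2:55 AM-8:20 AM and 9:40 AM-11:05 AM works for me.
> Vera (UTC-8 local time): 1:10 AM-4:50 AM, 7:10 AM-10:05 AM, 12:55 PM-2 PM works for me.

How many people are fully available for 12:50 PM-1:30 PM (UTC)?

Hiro in UTC: 09:00-14:50, 15:15-15:20, 15:55-19:05 (add 3h to convert from UTC-3).
Ximena in UTC: 09:00-15:25, 15:40-20:50 (add 8h to convert from UTC-8).
Imani in UTC: 09:00-13:30, 13:55-19:50 (add 7h to convert from UTC-7).
Priya in UTC: 09:00-13:15, 13:50-20:00, 20:20-22:00 (add 3h to convert from UTC-3).
Callum in UTC: 09:55-15:20, 16:40-18:05 (add 7h to convert from UTC-7).
Vera in UTC: 09:10-12:50, 15:10-18:05, 20:55-22:00 (add 8h to convert from UTC-8).
Hiro, Ximena, Imani, and Callum can make the full 12:50-13:30 slot — that's 4.

4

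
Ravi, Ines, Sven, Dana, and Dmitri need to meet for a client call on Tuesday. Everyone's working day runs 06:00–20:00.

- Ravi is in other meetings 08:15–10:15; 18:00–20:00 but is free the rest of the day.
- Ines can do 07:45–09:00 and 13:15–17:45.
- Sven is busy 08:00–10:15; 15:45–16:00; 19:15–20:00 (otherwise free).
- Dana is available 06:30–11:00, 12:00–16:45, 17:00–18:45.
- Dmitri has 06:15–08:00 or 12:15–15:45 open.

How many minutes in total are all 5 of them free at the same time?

Ravi free: 06:00-08:15, 10:15-18:00 (invert busy blocks within the working day).
Ines free: 07:45-09:00, 13:15-17:45.
Sven free: 06:00-08:00, 10:15-15:45, 16:00-19:15 (invert busy blocks within the working day).
Dana free: 06:30-11:00, 12:00-16:45, 17:00-18:45.
Dmitri free: 06:15-08:00, 12:15-15:45.
Ravi ∩ Ines: 07:45-08:15, 13:15-17:45.
Ravi ∩ Ines ∩ Sven: 07:45-08:00, 13:15-15:45, 16:00-17:45.
Ravi ∩ Ines ∩ Sven ∩ Dana: 07:45-08:00, 13:15-15:45, 16:00-16:45, 17:00-17:45.
Ravi ∩ Ines ∩ Sven ∩ Dana ∩ Dmitri: 07:45-08:00, 13:15-15:45.
Summing the common windows: 15 + 150 = 165 minutes.

165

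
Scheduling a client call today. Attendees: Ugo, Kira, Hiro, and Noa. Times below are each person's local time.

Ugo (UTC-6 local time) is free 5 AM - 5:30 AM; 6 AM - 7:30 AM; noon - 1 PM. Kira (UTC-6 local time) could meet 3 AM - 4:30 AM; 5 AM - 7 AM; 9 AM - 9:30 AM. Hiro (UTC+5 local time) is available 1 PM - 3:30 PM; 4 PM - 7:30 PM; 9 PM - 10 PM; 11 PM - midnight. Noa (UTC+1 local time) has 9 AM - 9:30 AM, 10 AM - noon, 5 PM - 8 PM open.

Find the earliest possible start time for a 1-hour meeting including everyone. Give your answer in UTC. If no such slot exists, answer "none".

Ugo in UTC: 11:00-11:30, 12:00-13:30, 18:00-19:00 (add 6h to convert from UTC-6).
Kira in UTC: 09:00-10:30, 11:00-13:00, 15:00-15:30 (add 6h to convert from UTC-6).
Hiro in UTC: 08:00-10:30, 11:00-14:30, 16:00-17:00, 18:00-19:00 (subtract 5h to convert from UTC+5).
Noa in UTC: 08:00-08:30, 09:00-11:00, 16:00-19:00 (subtract 1h to convert from UTC+1).
Ugo ∩ Kira: 11:00-11:30, 12:00-13:00.
Ugo ∩ Kira ∩ Hiro: 11:00-11:30, 12:00-13:00.
Ugo ∩ Kira ∩ Hiro ∩ Noa: ∅.
There is no time when everyone is free.
No common window is at least 60 minutes long.

none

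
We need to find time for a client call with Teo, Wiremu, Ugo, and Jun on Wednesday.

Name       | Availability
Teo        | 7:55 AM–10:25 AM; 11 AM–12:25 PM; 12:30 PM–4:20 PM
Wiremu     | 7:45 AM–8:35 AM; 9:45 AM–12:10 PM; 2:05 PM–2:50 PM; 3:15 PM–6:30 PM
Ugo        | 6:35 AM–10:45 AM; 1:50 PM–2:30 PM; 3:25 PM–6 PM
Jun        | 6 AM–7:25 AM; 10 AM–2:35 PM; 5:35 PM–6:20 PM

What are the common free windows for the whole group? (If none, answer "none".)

Teo ∩ Wiremu: 07:55-08:35, 09:45-10:25, 11:00-12:10, 14:05-14:50, 15:15-16:20.
Teo ∩ Wiremu ∩ Ugo: 07:55-08:35, 09:45-10:25, 14:05-14:30, 15:25-16:20.
Teo ∩ Wiremu ∩ Ugo ∩ Jun: 10:00-10:25, 14:05-14:30.

10:00-10:25, 14:05-14:30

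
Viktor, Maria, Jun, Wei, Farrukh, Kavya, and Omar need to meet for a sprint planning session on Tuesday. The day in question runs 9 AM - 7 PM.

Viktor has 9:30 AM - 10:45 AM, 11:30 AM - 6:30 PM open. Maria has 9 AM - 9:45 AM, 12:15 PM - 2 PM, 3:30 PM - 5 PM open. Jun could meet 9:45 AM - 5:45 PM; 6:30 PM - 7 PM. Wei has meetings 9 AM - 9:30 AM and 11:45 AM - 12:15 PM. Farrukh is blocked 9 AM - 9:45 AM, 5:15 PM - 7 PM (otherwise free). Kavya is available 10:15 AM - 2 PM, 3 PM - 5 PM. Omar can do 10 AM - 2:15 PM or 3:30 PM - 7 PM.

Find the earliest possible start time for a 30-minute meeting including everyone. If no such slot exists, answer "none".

12:15

Viktor free: 09:30-10:45, 11:30-18:30.
Maria free: 09:00-09:45, 12:15-14:00, 15:30-17:00.
Jun free: 09:45-17:45, 18:30-19:00.
Wei free: 09:30-11:45, 12:15-19:00 (invert busy blocks within the working day).
Farrukh free: 09:45-17:15 (invert busy blocks within the working day).
Kavya free: 10:15-14:00, 15:00-17:00.
Omar free: 10:00-14:15, 15:30-19:00.
Viktor ∩ Maria: 09:30-09:45, 12:15-14:00, 15:30-17:00.
Viktor ∩ Maria ∩ Jun: 12:15-14:00, 15:30-17:00.
Viktor ∩ Maria ∩ Jun ∩ Wei: 12:15-14:00, 15:30-17:00.
Viktor ∩ Maria ∩ Jun ∩ Wei ∩ Farrukh: 12:15-14:00, 15:30-17:00.
Viktor ∩ Maria ∩ Jun ∩ Wei ∩ Farrukh ∩ Kavya: 12:15-14:00, 15:30-17:00.
Viktor ∩ Maria ∩ Jun ∩ Wei ∩ Farrukh ∩ Kavya ∩ Omar: 12:15-14:00, 15:30-17:00.
The first common window of at least 30 minutes is 12:15-14:00, so the earliest start is 12:15.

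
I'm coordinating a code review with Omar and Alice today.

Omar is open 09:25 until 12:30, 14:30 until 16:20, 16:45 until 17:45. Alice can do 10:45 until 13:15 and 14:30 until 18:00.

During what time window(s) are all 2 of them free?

10:45-12:30, 14:30-16:20, 16:45-17:45

Omar ∩ Alice: 10:45-12:30, 14:30-16:20, 16:45-17:45.
So the common availability across everyone is 10:45-12:30, 14:30-16:20, 16:45-17:45.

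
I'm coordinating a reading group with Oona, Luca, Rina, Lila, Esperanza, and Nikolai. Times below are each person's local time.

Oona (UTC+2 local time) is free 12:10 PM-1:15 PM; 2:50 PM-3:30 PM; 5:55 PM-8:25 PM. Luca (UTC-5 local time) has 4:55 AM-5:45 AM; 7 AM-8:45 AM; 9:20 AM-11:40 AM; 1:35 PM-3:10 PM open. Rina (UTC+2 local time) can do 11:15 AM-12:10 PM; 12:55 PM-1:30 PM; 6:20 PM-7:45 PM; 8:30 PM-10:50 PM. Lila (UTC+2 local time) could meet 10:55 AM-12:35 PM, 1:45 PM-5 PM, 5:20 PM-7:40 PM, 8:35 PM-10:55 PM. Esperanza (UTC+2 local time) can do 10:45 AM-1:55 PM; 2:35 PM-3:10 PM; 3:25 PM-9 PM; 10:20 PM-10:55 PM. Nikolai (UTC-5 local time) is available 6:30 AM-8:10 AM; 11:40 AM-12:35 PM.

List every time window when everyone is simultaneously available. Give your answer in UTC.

none

Oona in UTC: 10:10-11:15, 12:50-13:30, 15:55-18:25 (subtract 2h to convert from UTC+2).
Luca in UTC: 09:55-10:45, 12:00-13:45, 14:20-16:40, 18:35-20:10 (add 5h to convert from UTC-5).
Rina in UTC: 09:15-10:10, 10:55-11:30, 16:20-17:45, 18:30-20:50 (subtract 2h to convert from UTC+2).
Lila in UTC: 08:55-10:35, 11:45-15:00, 15:20-17:40, 18:35-20:55 (subtract 2h to convert from UTC+2).
Esperanza in UTC: 08:45-11:55, 12:35-13:10, 13:25-19:00, 20:20-20:55 (subtract 2h to convert from UTC+2).
Nikolai in UTC: 11:30-13:10, 16:40-17:35 (add 5h to convert from UTC-5).
Oona ∩ Luca: 10:10-10:45, 12:50-13:30, 15:55-16:40.
Oona ∩ Luca ∩ Rina: 16:20-16:40.
Oona ∩ Luca ∩ Rina ∩ Lila: 16:20-16:40.
Oona ∩ Luca ∩ Rina ∩ Lila ∩ Esperanza: 16:20-16:40.
Oona ∩ Luca ∩ Rina ∩ Lila ∩ Esperanza ∩ Nikolai: ∅.
There is no time when everyone is free.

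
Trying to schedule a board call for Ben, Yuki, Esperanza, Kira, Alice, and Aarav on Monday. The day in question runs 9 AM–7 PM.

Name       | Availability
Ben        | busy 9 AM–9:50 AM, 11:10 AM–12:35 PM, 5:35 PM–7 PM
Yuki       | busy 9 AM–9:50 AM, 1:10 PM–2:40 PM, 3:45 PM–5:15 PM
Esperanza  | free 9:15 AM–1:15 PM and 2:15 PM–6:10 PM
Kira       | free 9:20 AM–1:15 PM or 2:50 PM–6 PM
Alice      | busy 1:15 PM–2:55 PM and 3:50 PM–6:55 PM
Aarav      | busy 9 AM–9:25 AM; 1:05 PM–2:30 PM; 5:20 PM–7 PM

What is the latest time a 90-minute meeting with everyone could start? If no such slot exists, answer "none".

none

Ben free: 09:50-11:10, 12:35-17:35 (invert busy blocks within the working day).
Yuki free: 09:50-13:10, 14:40-15:45, 17:15-19:00 (invert busy blocks within the working day).
Esperanza free: 09:15-13:15, 14:15-18:10.
Kira free: 09:20-13:15, 14:50-18:00.
Alice free: 09:00-13:15, 14:55-15:50, 18:55-19:00 (invert busy blocks within the working day).
Aarav free: 09:25-13:05, 14:30-17:20 (invert busy blocks within the working day).
Ben ∩ Yuki: 09:50-11:10, 12:35-13:10, 14:40-15:45, 17:15-17:35.
Ben ∩ Yuki ∩ Esperanza: 09:50-11:10, 12:35-13:10, 14:40-15:45, 17:15-17:35.
Ben ∩ Yuki ∩ Esperanza ∩ Kira: 09:50-11:10, 12:35-13:10, 14:50-15:45, 17:15-17:35.
Ben ∩ Yuki ∩ Esperanza ∩ Kira ∩ Alice: 09:50-11:10, 12:35-13:10, 14:55-15:45.
Ben ∩ Yuki ∩ Esperanza ∩ Kira ∩ Alice ∩ Aarav: 09:50-11:10, 12:35-13:05, 14:55-15:45.
So the common availability across everyone is 09:50-11:10, 12:35-13:05, 14:55-15:45.
No common window is at least 90 minutes long.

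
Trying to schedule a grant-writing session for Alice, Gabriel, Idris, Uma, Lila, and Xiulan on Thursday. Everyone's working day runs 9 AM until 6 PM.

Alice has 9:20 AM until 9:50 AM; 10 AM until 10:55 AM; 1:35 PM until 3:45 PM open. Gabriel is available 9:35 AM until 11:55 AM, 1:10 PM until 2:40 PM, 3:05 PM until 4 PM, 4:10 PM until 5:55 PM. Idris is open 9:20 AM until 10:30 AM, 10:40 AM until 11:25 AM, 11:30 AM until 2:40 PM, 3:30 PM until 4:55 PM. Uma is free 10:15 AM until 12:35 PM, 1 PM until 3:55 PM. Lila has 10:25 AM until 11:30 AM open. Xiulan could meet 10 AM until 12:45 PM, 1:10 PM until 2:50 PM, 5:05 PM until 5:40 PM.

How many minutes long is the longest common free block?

Alice ∩ Gabriel: 09:35-09:50, 10:00-10:55, 13:35-14:40, 15:05-15:45.
Alice ∩ Gabriel ∩ Idris: 09:35-09:50, 10:00-10:30, 10:40-10:55, 13:35-14:40, 15:30-15:45.
Alice ∩ Gabriel ∩ Idris ∩ Uma: 10:15-10:30, 10:40-10:55, 13:35-14:40, 15:30-15:45.
Alice ∩ Gabriel ∩ Idris ∩ Uma ∩ Lila: 10:25-10:30, 10:40-10:55.
Alice ∩ Gabriel ∩ Idris ∩ Uma ∩ Lila ∩ Xiulan: 10:25-10:30, 10:40-10:55.
Those are the intersection windows.
The longest is 10:40-10:55 at 15 minutes.

15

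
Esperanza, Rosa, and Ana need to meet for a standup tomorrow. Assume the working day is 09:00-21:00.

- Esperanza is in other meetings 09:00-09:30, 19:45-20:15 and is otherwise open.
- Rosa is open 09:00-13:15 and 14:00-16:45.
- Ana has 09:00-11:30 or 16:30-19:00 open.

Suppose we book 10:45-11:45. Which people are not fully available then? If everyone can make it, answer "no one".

Esperanza free: 09:30-19:45, 20:15-21:00 (invert busy blocks within the working day).
Rosa free: 09:00-13:15, 14:00-16:45.
Ana free: 09:00-11:30, 16:30-19:00.
Esperanza: free for 10:45-11:45. Rosa: free for 10:45-11:45. Ana: not fully free for 10:45-11:45.

Ana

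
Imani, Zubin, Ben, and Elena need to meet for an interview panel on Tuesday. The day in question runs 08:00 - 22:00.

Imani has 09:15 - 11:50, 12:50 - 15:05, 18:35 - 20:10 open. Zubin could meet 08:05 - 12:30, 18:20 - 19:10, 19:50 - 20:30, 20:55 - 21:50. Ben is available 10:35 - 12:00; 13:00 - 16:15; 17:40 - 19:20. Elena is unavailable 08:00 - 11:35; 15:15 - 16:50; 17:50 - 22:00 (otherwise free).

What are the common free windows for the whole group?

11:35-11:50

Imani free: 09:15-11:50, 12:50-15:05, 18:35-20:10.
Zubin free: 08:05-12:30, 18:20-19:10, 19:50-20:30, 20:55-21:50.
Ben free: 10:35-12:00, 13:00-16:15, 17:40-19:20.
Elena free: 11:35-15:15, 16:50-17:50 (invert busy blocks within the working day).
Imani ∩ Zubin: 09:15-11:50, 18:35-19:10, 19:50-20:10.
Imani ∩ Zubin ∩ Ben: 10:35-11:50, 18:35-19:10.
Imani ∩ Zubin ∩ Ben ∩ Elena: 11:35-11:50.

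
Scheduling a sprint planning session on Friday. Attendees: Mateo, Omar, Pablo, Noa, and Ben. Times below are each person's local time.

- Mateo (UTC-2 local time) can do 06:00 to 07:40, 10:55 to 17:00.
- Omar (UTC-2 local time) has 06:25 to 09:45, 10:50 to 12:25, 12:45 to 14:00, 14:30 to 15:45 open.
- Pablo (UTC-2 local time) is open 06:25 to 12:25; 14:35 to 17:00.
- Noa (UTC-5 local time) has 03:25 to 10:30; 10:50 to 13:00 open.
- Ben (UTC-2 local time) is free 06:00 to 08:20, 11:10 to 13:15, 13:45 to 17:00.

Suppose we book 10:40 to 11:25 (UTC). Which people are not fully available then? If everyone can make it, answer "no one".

Ben, Mateo

Mateo in UTC: 08:00-09:40, 12:55-19:00 (add 2h to convert from UTC-2).
Omar in UTC: 08:25-11:45, 12:50-14:25, 14:45-16:00, 16:30-17:45 (add 2h to convert from UTC-2).
Pablo in UTC: 08:25-14:25, 16:35-19:00 (add 2h to convert from UTC-2).
Noa in UTC: 08:25-15:30, 15:50-18:00 (add 5h to convert from UTC-5).
Ben in UTC: 08:00-10:20, 13:10-15:15, 15:45-19:00 (add 2h to convert from UTC-2).
Mateo: not fully free for 10:40-11:25. Omar: free for 10:40-11:25. Pablo: free for 10:40-11:25. Noa: free for 10:40-11:25. Ben: not fully free for 10:40-11:25.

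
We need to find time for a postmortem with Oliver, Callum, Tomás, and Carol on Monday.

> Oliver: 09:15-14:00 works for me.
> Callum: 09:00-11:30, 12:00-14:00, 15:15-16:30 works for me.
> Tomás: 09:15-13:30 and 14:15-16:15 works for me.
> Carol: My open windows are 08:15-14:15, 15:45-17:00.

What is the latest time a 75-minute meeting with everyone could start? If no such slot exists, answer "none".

12:15

Oliver ∩ Callum: 09:15-11:30, 12:00-14:00.
Oliver ∩ Callum ∩ Tomás: 09:15-11:30, 12:00-13:30.
Oliver ∩ Callum ∩ Tomás ∩ Carol: 09:15-11:30, 12:00-13:30.
Those are the intersection windows.
The last common window of at least 75 minutes is 12:00-13:30; a 75-minute meeting can start as late as 12:15 and still end by 13:30.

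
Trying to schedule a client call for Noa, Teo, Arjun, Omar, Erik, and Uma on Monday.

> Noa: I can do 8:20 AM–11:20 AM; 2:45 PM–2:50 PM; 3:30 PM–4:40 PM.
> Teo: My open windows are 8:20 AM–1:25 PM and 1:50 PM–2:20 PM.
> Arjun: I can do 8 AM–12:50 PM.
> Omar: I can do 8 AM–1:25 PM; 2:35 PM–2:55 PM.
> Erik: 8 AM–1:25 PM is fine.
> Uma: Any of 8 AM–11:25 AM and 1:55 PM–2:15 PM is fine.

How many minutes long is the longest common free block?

Noa ∩ Teo: 08:20-11:20.
Noa ∩ Teo ∩ Arjun: 08:20-11:20.
Noa ∩ Teo ∩ Arjun ∩ Omar: 08:20-11:20.
Noa ∩ Teo ∩ Arjun ∩ Omar ∩ Erik: 08:20-11:20.
Noa ∩ Teo ∩ Arjun ∩ Omar ∩ Erik ∩ Uma: 08:20-11:20.
The longest is 08:20-11:20 at 180 minutes.

180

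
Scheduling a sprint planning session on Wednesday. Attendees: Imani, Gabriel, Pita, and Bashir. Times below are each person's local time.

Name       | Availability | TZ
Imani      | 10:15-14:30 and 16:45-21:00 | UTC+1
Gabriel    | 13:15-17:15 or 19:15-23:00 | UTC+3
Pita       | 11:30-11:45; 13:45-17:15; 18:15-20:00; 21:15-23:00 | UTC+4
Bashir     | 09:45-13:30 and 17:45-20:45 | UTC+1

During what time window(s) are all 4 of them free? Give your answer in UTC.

10:15-12:30, 17:15-19:00

Imani in UTC: 09:15-13:30, 15:45-20:00 (subtract 1h to convert from UTC+1).
Gabriel in UTC: 10:15-14:15, 16:15-20:00 (subtract 3h to convert from UTC+3).
Pita in UTC: 07:30-07:45, 09:45-13:15, 14:15-16:00, 17:15-19:00 (subtract 4h to convert from UTC+4).
Bashir in UTC: 08:45-12:30, 16:45-19:45 (subtract 1h to convert from UTC+1).
Imani ∩ Gabriel: 10:15-13:30, 16:15-20:00.
Imani ∩ Gabriel ∩ Pita: 10:15-13:15, 17:15-19:00.
Imani ∩ Gabriel ∩ Pita ∩ Bashir: 10:15-12:30, 17:15-19:00.
So the common availability across everyone is 10:15-12:30, 17:15-19:00.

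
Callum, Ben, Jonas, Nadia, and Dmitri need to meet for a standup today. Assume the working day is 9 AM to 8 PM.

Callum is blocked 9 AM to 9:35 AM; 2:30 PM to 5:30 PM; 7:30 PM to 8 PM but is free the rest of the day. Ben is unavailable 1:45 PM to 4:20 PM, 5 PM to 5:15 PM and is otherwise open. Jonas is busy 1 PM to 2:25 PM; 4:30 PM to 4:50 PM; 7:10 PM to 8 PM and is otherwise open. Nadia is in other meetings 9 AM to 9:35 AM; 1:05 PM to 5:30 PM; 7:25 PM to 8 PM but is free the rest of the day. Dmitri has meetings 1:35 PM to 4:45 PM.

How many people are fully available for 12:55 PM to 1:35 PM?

3

Callum free: 09:35-14:30, 17:30-19:30 (invert busy blocks within the working day).
Ben free: 09:00-13:45, 16:20-17:00, 17:15-20:00 (invert busy blocks within the working day).
Jonas free: 09:00-13:00, 14:25-16:30, 16:50-19:10 (invert busy blocks within the working day).
Nadia free: 09:35-13:05, 17:30-19:25 (invert busy blocks within the working day).
Dmitri free: 09:00-13:35, 16:45-20:00 (invert busy blocks within the working day).
Callum, Ben, and Dmitri can make the full 12:55-13:35 slot — that's 3.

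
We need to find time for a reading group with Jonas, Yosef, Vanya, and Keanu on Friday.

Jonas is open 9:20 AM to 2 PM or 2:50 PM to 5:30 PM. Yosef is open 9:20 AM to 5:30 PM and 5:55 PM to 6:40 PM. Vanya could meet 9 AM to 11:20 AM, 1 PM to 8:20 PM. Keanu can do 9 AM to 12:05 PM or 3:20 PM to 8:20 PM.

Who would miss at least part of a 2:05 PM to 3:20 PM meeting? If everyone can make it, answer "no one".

Jonas: not fully free for 14:05-15:20. Yosef: free for 14:05-15:20. Vanya: free for 14:05-15:20. Keanu: not fully free for 14:05-15:20.

Jonas, Keanu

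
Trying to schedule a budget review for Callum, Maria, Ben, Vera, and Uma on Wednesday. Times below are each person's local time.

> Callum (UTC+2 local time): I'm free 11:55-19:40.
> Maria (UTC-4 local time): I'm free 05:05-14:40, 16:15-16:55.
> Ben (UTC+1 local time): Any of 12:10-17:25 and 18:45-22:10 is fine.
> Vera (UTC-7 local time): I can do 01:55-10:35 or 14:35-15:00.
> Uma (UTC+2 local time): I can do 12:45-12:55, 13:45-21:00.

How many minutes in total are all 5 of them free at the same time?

280

Callum in UTC: 09:55-17:40 (subtract 2h to convert from UTC+2).
Maria in UTC: 09:05-18:40, 20:15-20:55 (add 4h to convert from UTC-4).
Ben in UTC: 11:10-16:25, 17:45-21:10 (subtract 1h to convert from UTC+1).
Vera in UTC: 08:55-17:35, 21:35-22:00 (add 7h to convert from UTC-7).
Uma in UTC: 10:45-10:55, 11:45-19:00 (subtract 2h to convert from UTC+2).
Callum ∩ Maria: 09:55-17:40.
Callum ∩ Maria ∩ Ben: 11:10-16:25.
Callum ∩ Maria ∩ Ben ∩ Vera: 11:10-16:25.
Callum ∩ Maria ∩ Ben ∩ Vera ∩ Uma: 11:45-16:25.
That's a single block of 280 minutes.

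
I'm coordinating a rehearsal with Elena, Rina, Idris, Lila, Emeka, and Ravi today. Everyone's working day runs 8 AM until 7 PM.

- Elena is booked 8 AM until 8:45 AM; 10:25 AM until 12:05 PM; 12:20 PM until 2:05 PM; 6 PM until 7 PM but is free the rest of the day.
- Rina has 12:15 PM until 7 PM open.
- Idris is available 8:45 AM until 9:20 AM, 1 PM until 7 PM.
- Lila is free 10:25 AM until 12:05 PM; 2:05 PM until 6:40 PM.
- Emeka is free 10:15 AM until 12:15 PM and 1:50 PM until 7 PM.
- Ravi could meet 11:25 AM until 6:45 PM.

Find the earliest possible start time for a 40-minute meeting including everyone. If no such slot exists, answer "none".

14:05

Elena free: 08:45-10:25, 12:05-12:20, 14:05-18:00 (invert busy blocks within the working day).
Rina free: 12:15-19:00.
Idris free: 08:45-09:20, 13:00-19:00.
Lila free: 10:25-12:05, 14:05-18:40.
Emeka free: 10:15-12:15, 13:50-19:00.
Ravi free: 11:25-18:45.
Elena ∩ Rina: 12:15-12:20, 14:05-18:00.
Elena ∩ Rina ∩ Idris: 14:05-18:00.
Elena ∩ Rina ∩ Idris ∩ Lila: 14:05-18:00.
Elena ∩ Rina ∩ Idris ∩ Lila ∩ Emeka: 14:05-18:00.
Elena ∩ Rina ∩ Idris ∩ Lila ∩ Emeka ∩ Ravi: 14:05-18:00.
So the common availability across everyone is 14:05-18:00.
The first common window of at least 40 minutes is 14:05-18:00, so the earliest start is 14:05.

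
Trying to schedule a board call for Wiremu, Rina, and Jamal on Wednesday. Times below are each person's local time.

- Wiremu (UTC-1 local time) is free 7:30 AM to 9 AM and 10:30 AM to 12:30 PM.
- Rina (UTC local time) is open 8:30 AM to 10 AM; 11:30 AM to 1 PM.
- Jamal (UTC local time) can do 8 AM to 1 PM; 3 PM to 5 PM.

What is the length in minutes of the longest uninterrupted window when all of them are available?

90

Wiremu in UTC: 08:30-10:00, 11:30-13:30 (add 1h to convert from UTC-1).
Rina in UTC: 08:30-10:00, 11:30-13:00.
Jamal in UTC: 08:00-13:00, 15:00-17:00.
Wiremu ∩ Rina: 08:30-10:00, 11:30-13:00.
Wiremu ∩ Rina ∩ Jamal: 08:30-10:00, 11:30-13:00.
The longest is 08:30-10:00 at 90 minutes.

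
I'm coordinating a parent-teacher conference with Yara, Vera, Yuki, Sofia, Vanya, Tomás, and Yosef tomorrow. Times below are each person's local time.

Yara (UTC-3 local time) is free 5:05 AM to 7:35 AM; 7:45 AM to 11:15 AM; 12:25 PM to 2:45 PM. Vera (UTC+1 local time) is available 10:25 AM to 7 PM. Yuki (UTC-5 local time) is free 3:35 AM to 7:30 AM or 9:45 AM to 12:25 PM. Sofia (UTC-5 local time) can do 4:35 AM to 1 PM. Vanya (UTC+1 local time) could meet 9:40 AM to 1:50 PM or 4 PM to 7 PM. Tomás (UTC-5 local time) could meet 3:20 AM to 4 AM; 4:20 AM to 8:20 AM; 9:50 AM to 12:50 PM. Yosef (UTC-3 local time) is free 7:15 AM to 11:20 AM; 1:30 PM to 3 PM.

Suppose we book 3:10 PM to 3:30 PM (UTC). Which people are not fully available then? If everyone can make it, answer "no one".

Yara, Yosef

Yara in UTC: 08:05-10:35, 10:45-14:15, 15:25-17:45 (add 3h to convert from UTC-3).
Vera in UTC: 09:25-18:00 (subtract 1h to convert from UTC+1).
Yuki in UTC: 08:35-12:30, 14:45-17:25 (add 5h to convert from UTC-5).
Sofia in UTC: 09:35-18:00 (add 5h to convert from UTC-5).
Vanya in UTC: 08:40-12:50, 15:00-18:00 (subtract 1h to convert from UTC+1).
Tomás in UTC: 08:20-09:00, 09:20-13:20, 14:50-17:50 (add 5h to convert from UTC-5).
Yosef in UTC: 10:15-14:20, 16:30-18:00 (add 3h to convert from UTC-3).
Yara: not fully free for 15:10-15:30. Vera: free for 15:10-15:30. Yuki: free for 15:10-15:30. Sofia: free for 15:10-15:30. Vanya: free for 15:10-15:30. Tomás: free for 15:10-15:30. Yosef: not fully free for 15:10-15:30.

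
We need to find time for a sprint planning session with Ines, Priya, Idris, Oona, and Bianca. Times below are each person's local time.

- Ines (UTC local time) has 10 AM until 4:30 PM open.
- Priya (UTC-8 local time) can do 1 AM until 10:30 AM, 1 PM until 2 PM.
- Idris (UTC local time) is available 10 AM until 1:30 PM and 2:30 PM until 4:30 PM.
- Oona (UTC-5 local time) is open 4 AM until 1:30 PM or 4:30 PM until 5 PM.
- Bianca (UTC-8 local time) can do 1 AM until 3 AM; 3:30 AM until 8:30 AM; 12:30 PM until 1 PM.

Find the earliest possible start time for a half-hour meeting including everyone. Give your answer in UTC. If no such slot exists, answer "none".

Ines in UTC: 10:00-16:30.
Priya in UTC: 09:00-18:30, 21:00-22:00 (add 8h to convert from UTC-8).
Idris in UTC: 10:00-13:30, 14:30-16:30.
Oona in UTC: 09:00-18:30, 21:30-22:00 (add 5h to convert from UTC-5).
Bianca in UTC: 09:00-11:00, 11:30-16:30, 20:30-21:00 (add 8h to convert from UTC-8).
Ines ∩ Priya: 10:00-16:30.
Ines ∩ Priya ∩ Idris: 10:00-13:30, 14:30-16:30.
Ines ∩ Priya ∩ Idris ∩ Oona: 10:00-13:30, 14:30-16:30.
Ines ∩ Priya ∩ Idris ∩ Oona ∩ Bianca: 10:00-11:00, 11:30-13:30, 14:30-16:30.
The first common window of at least 30 minutes is 10:00-11:00, so the earliest start is 10:00.

10:00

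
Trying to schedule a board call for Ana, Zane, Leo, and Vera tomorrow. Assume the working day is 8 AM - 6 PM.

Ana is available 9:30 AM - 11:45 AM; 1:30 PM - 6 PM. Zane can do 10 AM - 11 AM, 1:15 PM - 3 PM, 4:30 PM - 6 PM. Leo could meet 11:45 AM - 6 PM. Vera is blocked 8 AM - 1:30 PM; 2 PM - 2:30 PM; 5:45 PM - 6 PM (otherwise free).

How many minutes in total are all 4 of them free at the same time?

135

Ana free: 09:30-11:45, 13:30-18:00.
Zane free: 10:00-11:00, 13:15-15:00, 16:30-18:00.
Leo free: 11:45-18:00.
Vera free: 13:30-14:00, 14:30-17:45 (invert busy blocks within the working day).
Ana ∩ Zane: 10:00-11:00, 13:30-15:00, 16:30-18:00.
Ana ∩ Zane ∩ Leo: 13:30-15:00, 16:30-18:00.
Ana ∩ Zane ∩ Leo ∩ Vera: 13:30-14:00, 14:30-15:00, 16:30-17:45.
Summing the common windows: 30 + 30 + 75 = 135 minutes.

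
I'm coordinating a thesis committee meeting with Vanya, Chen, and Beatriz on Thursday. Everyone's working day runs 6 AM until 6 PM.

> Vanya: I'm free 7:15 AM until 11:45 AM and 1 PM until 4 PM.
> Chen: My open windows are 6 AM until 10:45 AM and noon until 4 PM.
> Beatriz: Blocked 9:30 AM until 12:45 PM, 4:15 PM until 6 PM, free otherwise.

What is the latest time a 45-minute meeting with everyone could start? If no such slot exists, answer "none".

Vanya free: 07:15-11:45, 13:00-16:00.
Chen free: 06:00-10:45, 12:00-16:00.
Beatriz free: 06:00-09:30, 12:45-16:15 (invert busy blocks within the working day).
Vanya ∩ Chen: 07:15-10:45, 13:00-16:00.
Vanya ∩ Chen ∩ Beatriz: 07:15-09:30, 13:00-16:00.
The last common window of at least 45 minutes is 13:00-16:00; a 45-minute meeting can start as late as 15:15 and still end by 16:00.

15:15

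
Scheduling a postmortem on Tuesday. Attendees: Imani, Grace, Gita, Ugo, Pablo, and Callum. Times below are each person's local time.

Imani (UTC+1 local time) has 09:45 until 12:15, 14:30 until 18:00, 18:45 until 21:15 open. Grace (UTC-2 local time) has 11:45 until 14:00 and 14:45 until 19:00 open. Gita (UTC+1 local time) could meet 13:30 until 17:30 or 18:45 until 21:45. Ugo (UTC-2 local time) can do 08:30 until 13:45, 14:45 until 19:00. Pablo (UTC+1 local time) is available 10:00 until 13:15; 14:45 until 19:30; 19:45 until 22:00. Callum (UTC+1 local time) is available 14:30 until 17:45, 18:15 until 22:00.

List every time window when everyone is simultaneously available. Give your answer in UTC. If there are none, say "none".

13:45-15:45, 17:45-18:30, 18:45-20:15

Imani in UTC: 08:45-11:15, 13:30-17:00, 17:45-20:15 (subtract 1h to convert from UTC+1).
Grace in UTC: 13:45-16:00, 16:45-21:00 (add 2h to convert from UTC-2).
Gita in UTC: 12:30-16:30, 17:45-20:45 (subtract 1h to convert from UTC+1).
Ugo in UTC: 10:30-15:45, 16:45-21:00 (add 2h to convert from UTC-2).
Pablo in UTC: 09:00-12:15, 13:45-18:30, 18:45-21:00 (subtract 1h to convert from UTC+1).
Callum in UTC: 13:30-16:45, 17:15-21:00 (subtract 1h to convert from UTC+1).
Imani ∩ Grace: 13:45-16:00, 16:45-17:00, 17:45-20:15.
Imani ∩ Grace ∩ Gita: 13:45-16:00, 17:45-20:15.
Imani ∩ Grace ∩ Gita ∩ Ugo: 13:45-15:45, 17:45-20:15.
Imani ∩ Grace ∩ Gita ∩ Ugo ∩ Pablo: 13:45-15:45, 17:45-18:30, 18:45-20:15.
Imani ∩ Grace ∩ Gita ∩ Ugo ∩ Pablo ∩ Callum: 13:45-15:45, 17:45-18:30, 18:45-20:15.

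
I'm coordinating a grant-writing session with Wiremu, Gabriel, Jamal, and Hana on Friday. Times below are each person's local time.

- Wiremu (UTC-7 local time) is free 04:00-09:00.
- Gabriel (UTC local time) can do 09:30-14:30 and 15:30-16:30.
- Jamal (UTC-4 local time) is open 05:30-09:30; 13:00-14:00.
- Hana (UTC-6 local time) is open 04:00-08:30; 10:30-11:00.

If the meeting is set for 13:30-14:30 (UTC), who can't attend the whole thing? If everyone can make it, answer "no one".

Jamal

Wiremu in UTC: 11:00-16:00 (add 7h to convert from UTC-7).
Gabriel in UTC: 09:30-14:30, 15:30-16:30.
Jamal in UTC: 09:30-13:30, 17:00-18:00 (add 4h to convert from UTC-4).
Hana in UTC: 10:00-14:30, 16:30-17:00 (add 6h to convert from UTC-6).
Wiremu: free for 13:30-14:30. Gabriel: free for 13:30-14:30. Jamal: not fully free for 13:30-14:30. Hana: free for 13:30-14:30.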